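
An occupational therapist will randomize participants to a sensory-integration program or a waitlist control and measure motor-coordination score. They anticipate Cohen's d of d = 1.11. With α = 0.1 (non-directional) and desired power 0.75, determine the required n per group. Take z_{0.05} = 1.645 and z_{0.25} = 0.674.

n = 9 per group

For two independent groups with equal n: n = 2·((z_{α/2} + z_β) / d)².
z_{α/2} + z_β = 1.645 + 0.674 = 2.319.
n = 2 × (2.319 / 1.11)² = 2 × 2.089² = 2 × 4.36 = 8.7.
Round up to the next whole participant.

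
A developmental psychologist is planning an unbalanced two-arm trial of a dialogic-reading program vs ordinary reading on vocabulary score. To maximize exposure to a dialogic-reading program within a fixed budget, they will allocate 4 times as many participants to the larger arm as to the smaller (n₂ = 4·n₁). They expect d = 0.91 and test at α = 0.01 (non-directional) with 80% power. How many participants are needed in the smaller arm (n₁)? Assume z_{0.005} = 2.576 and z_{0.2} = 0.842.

With allocation ratio k = n₂/n₁ = 4, Var(x̄₁−x̄₂) = σ²(1/n₁ + 1/(k·n₁)) = σ²·(k+1)/(k·n₁).
So n₁ = (1 + 1/k)·((z_{α/2} + z_β)/d)² = 1.250 × (3.418/0.91)².
n₁ = 1.250 × 14.11 = 17.6.
Round up: n₁ = 18, giving n₂ = 4 × 18 = 72.

n₁ = 18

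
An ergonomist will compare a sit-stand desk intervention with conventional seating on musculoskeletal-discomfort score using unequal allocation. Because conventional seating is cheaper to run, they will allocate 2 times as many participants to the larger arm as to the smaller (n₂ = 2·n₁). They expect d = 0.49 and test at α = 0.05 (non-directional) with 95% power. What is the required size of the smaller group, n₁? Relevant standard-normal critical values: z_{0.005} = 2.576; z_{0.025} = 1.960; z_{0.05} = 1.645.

n₁ = 82

With allocation ratio k = n₂/n₁ = 2, Var(x̄₁−x̄₂) = σ²(1/n₁ + 1/(k·n₁)) = σ²·(k+1)/(k·n₁).
So n₁ = (1 + 1/k)·((z_{α/2} + z_β)/d)² = 1.500 × (3.605/0.49)².
n₁ = 1.500 × 54.13 = 81.2.
Round up: n₁ = 82, giving n₂ = 2 × 82 = 164.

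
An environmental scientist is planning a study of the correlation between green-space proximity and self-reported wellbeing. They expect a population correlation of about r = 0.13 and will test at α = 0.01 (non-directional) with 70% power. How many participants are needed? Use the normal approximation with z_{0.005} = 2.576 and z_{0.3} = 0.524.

Fisher's z: C = ½·ln((1+r)/(1−r)) = ½·ln(1.2989) = 0.1307.
n = ((z_{α/2} + z_β)/C)² + 3.
(2.576 + 0.524) / 0.1307 = 3.100 / 0.1307 = 23.718.
n = 23.718² + 3 = 562.56 + 3 = 565.6.
Round up.

n = 566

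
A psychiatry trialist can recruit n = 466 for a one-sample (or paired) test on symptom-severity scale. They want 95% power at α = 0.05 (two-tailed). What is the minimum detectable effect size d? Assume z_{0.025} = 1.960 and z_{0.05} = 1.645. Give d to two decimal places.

For a single sample (or paired design) of n = 466: d_min = (z_{α/2} + z_β)/√n.
z-sum = 1.960 + 1.645 = 3.605.
d_min = 3.605 / √466 = 3.605 / 21.587 = 0.167.

d_min ≈ 0.17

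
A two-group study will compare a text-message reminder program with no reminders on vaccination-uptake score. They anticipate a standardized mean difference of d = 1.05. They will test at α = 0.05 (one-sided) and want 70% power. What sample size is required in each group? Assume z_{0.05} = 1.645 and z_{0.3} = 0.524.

n = 9 per group

For two independent groups with equal n: n = 2·((z_{α} + z_β) / d)².
z_{α} + z_β = 1.645 + 0.524 = 2.169.
n = 2 × (2.169 / 1.05)² = 2 × 2.066² = 2 × 4.27 = 8.5.
Round up to the next whole participant.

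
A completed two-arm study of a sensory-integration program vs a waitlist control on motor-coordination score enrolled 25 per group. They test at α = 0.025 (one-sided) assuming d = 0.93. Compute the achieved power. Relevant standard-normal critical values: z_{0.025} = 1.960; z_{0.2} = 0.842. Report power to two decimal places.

For two equal groups, power = Φ(d·√(n/2) − z_{α}).
d·√(n/2) = 0.93 × √(25/2) = 0.93 × 3.536 = 3.288.
z_β = 3.288 − 1.960 = 1.328.
Power = Φ(1.328) = 0.908.

power ≈ 0.91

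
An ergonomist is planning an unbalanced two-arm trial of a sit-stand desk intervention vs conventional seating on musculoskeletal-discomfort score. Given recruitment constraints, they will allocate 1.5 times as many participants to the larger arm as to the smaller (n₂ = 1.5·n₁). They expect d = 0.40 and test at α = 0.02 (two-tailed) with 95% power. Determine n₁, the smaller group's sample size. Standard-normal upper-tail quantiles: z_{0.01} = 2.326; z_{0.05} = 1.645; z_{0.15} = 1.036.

With allocation ratio k = n₂/n₁ = 1.5, Var(x̄₁−x̄₂) = σ²(1/n₁ + 1/(k·n₁)) = σ²·(k+1)/(k·n₁).
So n₁ = (1 + 1/k)·((z_{α/2} + z_β)/d)² = 1.667 × (3.971/0.40)².
n₁ = 1.667 × 98.56 = 164.3.
Round up: n₁ = 165, giving n₂ = ⌈1.5 × 165⌉ = ⌈247.5⌉ = 248.

n₁ = 165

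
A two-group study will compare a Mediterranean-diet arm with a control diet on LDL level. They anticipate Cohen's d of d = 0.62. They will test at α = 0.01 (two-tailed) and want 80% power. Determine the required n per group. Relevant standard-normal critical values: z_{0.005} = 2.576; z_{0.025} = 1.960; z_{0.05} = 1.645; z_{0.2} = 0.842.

n = 61 per group

For two independent groups with equal n: n = 2·((z_{α/2} + z_β) / d)².
z_{α/2} + z_β = 2.576 + 0.842 = 3.418.
n = 2 × (3.418 / 0.62)² = 2 × 5.513² = 2 × 30.39 = 60.8.
Round up to the next whole participant.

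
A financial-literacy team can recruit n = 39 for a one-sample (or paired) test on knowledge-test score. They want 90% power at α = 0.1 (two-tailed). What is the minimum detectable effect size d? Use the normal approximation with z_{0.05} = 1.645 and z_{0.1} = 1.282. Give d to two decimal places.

For a single sample (or paired design) of n = 39: d_min = (z_{α/2} + z_β)/√n.
z-sum = 1.645 + 1.282 = 2.927.
d_min = 2.927 / √39 = 2.927 / 6.245 = 0.469.

d_min ≈ 0.47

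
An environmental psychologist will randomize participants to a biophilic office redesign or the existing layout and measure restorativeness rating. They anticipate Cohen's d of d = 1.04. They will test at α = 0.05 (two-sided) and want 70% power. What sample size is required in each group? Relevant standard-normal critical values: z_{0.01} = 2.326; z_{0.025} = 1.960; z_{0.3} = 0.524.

For two independent groups with equal n: n = 2·((z_{α/2} + z_β) / d)².
z_{α/2} + z_β = 1.960 + 0.524 = 2.484.
n = 2 × (2.484 / 1.04)² = 2 × 2.388² = 2 × 5.70 = 11.4.
Round up to the next whole participant.

n = 12 per group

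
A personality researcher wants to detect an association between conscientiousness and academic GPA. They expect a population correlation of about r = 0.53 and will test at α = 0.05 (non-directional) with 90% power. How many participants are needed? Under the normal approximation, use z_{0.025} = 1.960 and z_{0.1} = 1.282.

Fisher's z: C = ½·ln((1+r)/(1−r)) = ½·ln(3.2553) = 0.5901.
n = ((z_{α/2} + z_β)/C)² + 3.
(1.960 + 1.282) / 0.5901 = 3.242 / 0.5901 = 5.494.
n = 5.494² + 3 = 30.18 + 3 = 33.2.
Round up.

n = 34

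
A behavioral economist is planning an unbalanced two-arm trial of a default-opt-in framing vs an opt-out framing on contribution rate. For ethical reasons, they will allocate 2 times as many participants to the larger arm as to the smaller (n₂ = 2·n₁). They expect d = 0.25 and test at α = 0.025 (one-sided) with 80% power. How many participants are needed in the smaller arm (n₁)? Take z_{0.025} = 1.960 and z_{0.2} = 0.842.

n₁ = 189

With allocation ratio k = n₂/n₁ = 2, Var(x̄₁−x̄₂) = σ²(1/n₁ + 1/(k·n₁)) = σ²·(k+1)/(k·n₁).
So n₁ = (1 + 1/k)·((z_{α} + z_β)/d)² = 1.500 × (2.802/0.25)².
n₁ = 1.500 × 125.62 = 188.4.
Round up: n₁ = 189, giving n₂ = 2 × 189 = 378.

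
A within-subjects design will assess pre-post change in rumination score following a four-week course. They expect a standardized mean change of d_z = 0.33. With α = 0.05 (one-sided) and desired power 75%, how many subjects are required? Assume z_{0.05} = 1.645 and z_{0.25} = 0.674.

For a paired (one-sample on differences) test: n = ((z_{α} + z_β) / d)².
z_{α} + z_β = 1.645 + 0.674 = 2.319.
n = (2.319 / 0.33)² = 7.027² = 49.38.
Round up.

n = 50 pairs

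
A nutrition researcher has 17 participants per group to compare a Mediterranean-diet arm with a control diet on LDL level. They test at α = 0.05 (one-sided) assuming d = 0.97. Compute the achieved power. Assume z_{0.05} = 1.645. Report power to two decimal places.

power ≈ 0.88

For two equal groups, power = Φ(d·√(n/2) − z_{α}).
d·√(n/2) = 0.97 × √(17/2) = 0.97 × 2.915 = 2.828.
z_β = 2.828 − 1.645 = 1.183.
Power = Φ(1.183) = 0.882.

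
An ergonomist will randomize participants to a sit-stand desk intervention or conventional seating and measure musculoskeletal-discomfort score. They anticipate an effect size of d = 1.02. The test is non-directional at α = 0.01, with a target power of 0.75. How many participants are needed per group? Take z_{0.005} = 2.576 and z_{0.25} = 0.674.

For two independent groups with equal n: n = 2·((z_{α/2} + z_β) / d)².
z_{α/2} + z_β = 2.576 + 0.674 = 3.250.
n = 2 × (3.250 / 1.02)² = 2 × 3.186² = 2 × 10.15 = 20.3.
Round up to the next whole participant.

n = 21 per group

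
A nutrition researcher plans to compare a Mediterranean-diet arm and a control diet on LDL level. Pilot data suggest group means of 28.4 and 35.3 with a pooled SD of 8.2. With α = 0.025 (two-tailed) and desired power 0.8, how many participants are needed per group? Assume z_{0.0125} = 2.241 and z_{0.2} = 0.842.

n = 27 per group

Cohen's d = |M₁ − M₂| / SD_pooled = |28.4 − 35.3| / 8.2 = 6.9 / 8.2 = 0.841.
For two independent groups with equal n: n = 2·((z_{α/2} + z_β) / d)².
z_{α/2} + z_β = 2.241 + 0.842 = 3.083.
n = 2 × (3.083 / 0.841)² = 2 × 3.666² = 2 × 13.44 = 26.9.
Round up to the next whole participant.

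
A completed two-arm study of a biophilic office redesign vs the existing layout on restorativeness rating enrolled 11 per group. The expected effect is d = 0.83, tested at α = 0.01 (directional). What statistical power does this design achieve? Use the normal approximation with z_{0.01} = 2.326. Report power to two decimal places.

power ≈ 0.35

For two equal groups, power = Φ(d·√(n/2) − z_{α}).
d·√(n/2) = 0.83 × √(11/2) = 0.83 × 2.345 = 1.947.
z_β = 1.947 − 2.326 = -0.379.
Power = Φ(-0.379) = 0.352.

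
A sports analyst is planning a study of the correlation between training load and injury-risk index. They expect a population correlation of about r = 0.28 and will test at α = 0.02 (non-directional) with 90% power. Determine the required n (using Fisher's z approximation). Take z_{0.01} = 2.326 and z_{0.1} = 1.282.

Fisher's z: C = ½·ln((1+r)/(1−r)) = ½·ln(1.7778) = 0.2877.
n = ((z_{α/2} + z_β)/C)² + 3.
(2.326 + 1.282) / 0.2877 = 3.608 / 0.2877 = 12.541.
n = 12.541² + 3 = 157.27 + 3 = 160.3.
Round up.

n = 161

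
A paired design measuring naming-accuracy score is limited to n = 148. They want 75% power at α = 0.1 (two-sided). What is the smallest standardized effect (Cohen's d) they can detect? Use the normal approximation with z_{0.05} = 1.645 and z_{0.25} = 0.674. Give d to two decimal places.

d_min ≈ 0.19

For a single sample (or paired design) of n = 148: d_min = (z_{α/2} + z_β)/√n.
z-sum = 1.645 + 0.674 = 2.319.
d_min = 2.319 / √148 = 2.319 / 12.166 = 0.191.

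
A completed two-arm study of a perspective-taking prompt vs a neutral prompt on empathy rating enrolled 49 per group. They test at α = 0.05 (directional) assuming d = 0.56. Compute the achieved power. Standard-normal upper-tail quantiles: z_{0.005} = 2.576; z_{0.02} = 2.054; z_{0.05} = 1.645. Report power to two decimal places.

power ≈ 0.87

For two equal groups, power = Φ(d·√(n/2) − z_{α}).
d·√(n/2) = 0.56 × √(49/2) = 0.56 × 4.950 = 2.772.
z_β = 2.772 − 1.645 = 1.127.
Power = Φ(1.127) = 0.870.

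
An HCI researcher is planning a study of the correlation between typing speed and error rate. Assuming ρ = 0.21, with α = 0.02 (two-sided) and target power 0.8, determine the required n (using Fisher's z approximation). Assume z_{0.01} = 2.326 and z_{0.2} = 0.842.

n = 224

Fisher's z: C = ½·ln((1+r)/(1−r)) = ½·ln(1.5316) = 0.2132.
n = ((z_{α/2} + z_β)/C)² + 3.
(2.326 + 0.842) / 0.2132 = 3.168 / 0.2132 = 14.859.
n = 14.859² + 3 = 220.80 + 3 = 223.8.
Round up.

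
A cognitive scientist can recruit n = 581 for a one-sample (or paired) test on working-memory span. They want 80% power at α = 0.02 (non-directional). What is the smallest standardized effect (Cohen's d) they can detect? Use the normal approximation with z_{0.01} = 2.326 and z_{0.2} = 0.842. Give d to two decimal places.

d_min ≈ 0.13

For a single sample (or paired design) of n = 581: d_min = (z_{α/2} + z_β)/√n.
z-sum = 2.326 + 0.842 = 3.168.
d_min = 3.168 / √581 = 3.168 / 24.104 = 0.131.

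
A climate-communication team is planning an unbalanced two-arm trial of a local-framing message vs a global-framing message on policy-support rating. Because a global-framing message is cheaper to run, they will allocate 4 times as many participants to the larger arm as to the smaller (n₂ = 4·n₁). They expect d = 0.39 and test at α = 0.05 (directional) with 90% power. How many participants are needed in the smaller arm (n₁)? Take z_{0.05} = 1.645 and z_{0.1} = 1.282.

With allocation ratio k = n₂/n₁ = 4, Var(x̄₁−x̄₂) = σ²(1/n₁ + 1/(k·n₁)) = σ²·(k+1)/(k·n₁).
So n₁ = (1 + 1/k)·((z_{α} + z_β)/d)² = 1.250 × (2.927/0.39)².
n₁ = 1.250 × 56.33 = 70.4.
Round up: n₁ = 71, giving n₂ = 4 × 71 = 284.

n₁ = 71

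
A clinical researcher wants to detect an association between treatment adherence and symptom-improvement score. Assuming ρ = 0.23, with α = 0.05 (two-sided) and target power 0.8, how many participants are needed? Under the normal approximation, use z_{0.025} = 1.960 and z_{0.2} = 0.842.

n = 147

Fisher's z: C = ½·ln((1+r)/(1−r)) = ½·ln(1.5974) = 0.2342.
n = ((z_{α/2} + z_β)/C)² + 3.
(1.960 + 0.842) / 0.2342 = 2.802 / 0.2342 = 11.964.
n = 11.964² + 3 = 143.14 + 3 = 146.1.
Round up.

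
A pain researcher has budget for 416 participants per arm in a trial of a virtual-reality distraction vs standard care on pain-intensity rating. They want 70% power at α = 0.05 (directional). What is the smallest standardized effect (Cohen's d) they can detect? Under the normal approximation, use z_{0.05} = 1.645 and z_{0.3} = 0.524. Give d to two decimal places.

d_min ≈ 0.15

For two independent groups of n = 416 each: d_min = (z_{α} + z_β)·√(2/n).
z-sum = 1.645 + 0.524 = 2.169.
d_min = 2.169 × √(2/416) = 2.169 × 0.0693 = 0.150.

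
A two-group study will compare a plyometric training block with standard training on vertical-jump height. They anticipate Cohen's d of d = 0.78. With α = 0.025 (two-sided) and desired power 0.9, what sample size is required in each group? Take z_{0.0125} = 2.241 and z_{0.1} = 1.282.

n = 41 per group

For two independent groups with equal n: n = 2·((z_{α/2} + z_β) / d)².
z_{α/2} + z_β = 2.241 + 1.282 = 3.523.
n = 2 × (3.523 / 0.78)² = 2 × 4.517² = 2 × 20.40 = 40.8.
Round up to the next whole participant.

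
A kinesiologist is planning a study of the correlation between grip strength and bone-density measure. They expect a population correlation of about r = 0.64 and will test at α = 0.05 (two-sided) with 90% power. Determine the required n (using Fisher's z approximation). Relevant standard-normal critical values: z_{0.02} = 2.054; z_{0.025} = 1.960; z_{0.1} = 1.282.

Fisher's z: C = ½·ln((1+r)/(1−r)) = ½·ln(4.5556) = 0.7582.
n = ((z_{α/2} + z_β)/C)² + 3.
(1.960 + 1.282) / 0.7582 = 3.242 / 0.7582 = 4.276.
n = 4.276² + 3 = 18.28 + 3 = 21.3.
Round up.

n = 22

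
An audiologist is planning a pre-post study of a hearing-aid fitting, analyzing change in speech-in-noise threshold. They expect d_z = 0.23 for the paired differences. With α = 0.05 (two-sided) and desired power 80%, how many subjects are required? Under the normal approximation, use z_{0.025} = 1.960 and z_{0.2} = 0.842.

For a paired (one-sample on differences) test: n = ((z_{α/2} + z_β) / d)².
z_{α/2} + z_β = 1.960 + 0.842 = 2.802.
n = (2.802 / 0.23)² = 12.183² = 148.42.
Round up.

n = 149 pairs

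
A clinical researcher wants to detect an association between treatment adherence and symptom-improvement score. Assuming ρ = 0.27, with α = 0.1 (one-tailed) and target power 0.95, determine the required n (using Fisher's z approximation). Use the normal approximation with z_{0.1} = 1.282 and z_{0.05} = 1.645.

Fisher's z: C = ½·ln((1+r)/(1−r)) = ½·ln(1.7397) = 0.2769.
n = ((z_{α} + z_β)/C)² + 3.
(1.282 + 1.645) / 0.2769 = 2.927 / 0.2769 = 10.571.
n = 10.571² + 3 = 111.74 + 3 = 114.7.
Round up.

n = 115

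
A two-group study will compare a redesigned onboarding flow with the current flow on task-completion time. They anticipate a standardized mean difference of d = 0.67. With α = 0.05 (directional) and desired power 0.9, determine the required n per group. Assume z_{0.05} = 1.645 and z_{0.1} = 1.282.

For two independent groups with equal n: n = 2·((z_{α} + z_β) / d)².
z_{α} + z_β = 1.645 + 1.282 = 2.927.
n = 2 × (2.927 / 0.67)² = 2 × 4.369² = 2 × 19.09 = 38.2.
Round up to the next whole participant.

n = 39 per group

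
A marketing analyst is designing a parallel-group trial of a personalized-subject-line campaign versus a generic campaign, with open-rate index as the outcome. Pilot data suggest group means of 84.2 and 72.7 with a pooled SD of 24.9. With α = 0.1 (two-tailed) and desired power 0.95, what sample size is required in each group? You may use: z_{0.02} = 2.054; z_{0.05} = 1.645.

n = 102 per group

Cohen's d = |M₁ − M₂| / SD_pooled = |84.2 − 72.7| / 24.9 = 11.5 / 24.9 = 0.462.
For two independent groups with equal n: n = 2·((z_{α/2} + z_β) / d)².
z_{α/2} + z_β = 1.645 + 1.645 = 3.290.
n = 2 × (3.290 / 0.462)² = 2 × 7.121² = 2 × 50.71 = 101.4.
Round up to the next whole participant.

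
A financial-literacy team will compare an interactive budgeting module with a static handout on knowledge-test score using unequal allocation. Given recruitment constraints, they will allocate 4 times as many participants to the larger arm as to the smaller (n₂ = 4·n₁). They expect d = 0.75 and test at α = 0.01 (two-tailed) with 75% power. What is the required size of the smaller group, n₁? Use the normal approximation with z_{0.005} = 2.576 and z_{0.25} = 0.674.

With allocation ratio k = n₂/n₁ = 4, Var(x̄₁−x̄₂) = σ²(1/n₁ + 1/(k·n₁)) = σ²·(k+1)/(k·n₁).
So n₁ = (1 + 1/k)·((z_{α/2} + z_β)/d)² = 1.250 × (3.250/0.75)².
n₁ = 1.250 × 18.78 = 23.5.
Round up: n₁ = 24, giving n₂ = 4 × 24 = 96.

n₁ = 24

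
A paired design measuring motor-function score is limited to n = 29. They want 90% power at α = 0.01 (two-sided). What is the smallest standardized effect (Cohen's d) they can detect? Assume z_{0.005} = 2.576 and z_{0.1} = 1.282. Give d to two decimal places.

For a single sample (or paired design) of n = 29: d_min = (z_{α/2} + z_β)/√n.
z-sum = 2.576 + 1.282 = 3.858.
d_min = 3.858 / √29 = 3.858 / 5.385 = 0.716.

d_min ≈ 0.72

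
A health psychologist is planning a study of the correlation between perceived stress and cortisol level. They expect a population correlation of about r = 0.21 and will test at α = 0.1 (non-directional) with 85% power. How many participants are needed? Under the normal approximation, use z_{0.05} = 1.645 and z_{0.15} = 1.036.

Fisher's z: C = ½·ln((1+r)/(1−r)) = ½·ln(1.5316) = 0.2132.
n = ((z_{α/2} + z_β)/C)² + 3.
(1.645 + 1.036) / 0.2132 = 2.681 / 0.2132 = 12.575.
n = 12.575² + 3 = 158.13 + 3 = 161.1.
Round up.

n = 162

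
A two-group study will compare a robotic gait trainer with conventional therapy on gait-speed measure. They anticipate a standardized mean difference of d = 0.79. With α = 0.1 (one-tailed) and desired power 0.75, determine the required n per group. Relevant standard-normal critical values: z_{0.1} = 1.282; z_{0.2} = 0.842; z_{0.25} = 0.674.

For two independent groups with equal n: n = 2·((z_{α} + z_β) / d)².
z_{α} + z_β = 1.282 + 0.674 = 1.956.
n = 2 × (1.956 / 0.79)² = 2 × 2.476² = 2 × 6.13 = 12.3.
Round up to the next whole participant.

n = 13 per group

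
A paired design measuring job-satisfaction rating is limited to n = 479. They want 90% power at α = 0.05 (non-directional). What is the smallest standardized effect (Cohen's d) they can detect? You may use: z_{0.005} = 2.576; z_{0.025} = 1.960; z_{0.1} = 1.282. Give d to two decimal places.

For a single sample (or paired design) of n = 479: d_min = (z_{α/2} + z_β)/√n.
z-sum = 1.960 + 1.282 = 3.242.
d_min = 3.242 / √479 = 3.242 / 21.886 = 0.148.

d_min ≈ 0.15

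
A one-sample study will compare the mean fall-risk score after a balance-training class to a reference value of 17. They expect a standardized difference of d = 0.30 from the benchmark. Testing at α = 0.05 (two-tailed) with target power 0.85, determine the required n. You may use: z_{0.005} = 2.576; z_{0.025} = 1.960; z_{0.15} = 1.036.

For a one-sample test: n = ((z_{α/2} + z_β) / d)².
z_{α/2} + z_β = 1.960 + 1.036 = 2.996.
n = (2.996 / 0.30)² = 9.987² = 99.73.
Round up.

n = 100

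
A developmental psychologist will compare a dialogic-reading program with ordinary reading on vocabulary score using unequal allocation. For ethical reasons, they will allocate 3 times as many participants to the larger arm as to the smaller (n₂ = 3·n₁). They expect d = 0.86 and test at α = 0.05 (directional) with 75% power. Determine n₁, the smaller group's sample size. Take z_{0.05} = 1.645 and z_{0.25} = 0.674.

n₁ = 10

With allocation ratio k = n₂/n₁ = 3, Var(x̄₁−x̄₂) = σ²(1/n₁ + 1/(k·n₁)) = σ²·(k+1)/(k·n₁).
So n₁ = (1 + 1/k)·((z_{α} + z_β)/d)² = 1.333 × (2.319/0.86)².
n₁ = 1.333 × 7.27 = 9.7.
Round up: n₁ = 10, giving n₂ = 3 × 10 = 30.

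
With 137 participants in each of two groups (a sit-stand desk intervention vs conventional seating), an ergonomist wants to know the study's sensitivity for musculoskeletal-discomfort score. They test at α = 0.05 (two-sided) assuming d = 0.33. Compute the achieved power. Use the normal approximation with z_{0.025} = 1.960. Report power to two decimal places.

power ≈ 0.78

For two equal groups, power = Φ(d·√(n/2) − z_{α/2}).
d·√(n/2) = 0.33 × √(137/2) = 0.33 × 8.276 = 2.731.
z_β = 2.731 − 1.960 = 0.771.
Power = Φ(0.771) = 0.780.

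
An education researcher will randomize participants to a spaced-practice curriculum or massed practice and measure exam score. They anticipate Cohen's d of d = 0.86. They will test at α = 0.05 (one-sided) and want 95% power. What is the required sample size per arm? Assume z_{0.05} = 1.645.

For two independent groups with equal n: n = 2·((z_{α} + z_β) / d)².
z_{α} + z_β = 1.645 + 1.645 = 3.290.
n = 2 × (3.290 / 0.86)² = 2 × 3.826² = 2 × 14.64 = 29.3.
Round up to the next whole participant.

n = 30 per group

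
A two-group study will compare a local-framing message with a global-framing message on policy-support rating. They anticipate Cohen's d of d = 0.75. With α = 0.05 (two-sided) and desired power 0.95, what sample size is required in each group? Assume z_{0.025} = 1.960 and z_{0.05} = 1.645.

For two independent groups with equal n: n = 2·((z_{α/2} + z_β) / d)².
z_{α/2} + z_β = 1.960 + 1.645 = 3.605.
n = 2 × (3.605 / 0.75)² = 2 × 4.807² = 2 × 23.10 = 46.2.
Round up to the next whole participant.

n = 47 per group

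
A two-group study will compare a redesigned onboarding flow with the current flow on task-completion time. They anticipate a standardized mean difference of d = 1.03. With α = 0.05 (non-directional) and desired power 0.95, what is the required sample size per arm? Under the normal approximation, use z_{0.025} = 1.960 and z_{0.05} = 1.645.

For two independent groups with equal n: n = 2·((z_{α/2} + z_β) / d)².
z_{α/2} + z_β = 1.960 + 1.645 = 3.605.
n = 2 × (3.605 / 1.03)² = 2 × 3.500² = 2 × 12.25 = 24.5.
Round up to the next whole participant.

n = 25 per group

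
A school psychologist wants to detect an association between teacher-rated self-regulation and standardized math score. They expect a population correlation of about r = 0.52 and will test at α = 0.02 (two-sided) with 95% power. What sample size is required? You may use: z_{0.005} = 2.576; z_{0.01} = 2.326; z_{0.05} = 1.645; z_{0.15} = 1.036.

n = 51

Fisher's z: C = ½·ln((1+r)/(1−r)) = ½·ln(3.1667) = 0.5763.
n = ((z_{α/2} + z_β)/C)² + 3.
(2.326 + 1.645) / 0.5763 = 3.971 / 0.5763 = 6.891.
n = 6.891² + 3 = 47.48 + 3 = 50.5.
Round up.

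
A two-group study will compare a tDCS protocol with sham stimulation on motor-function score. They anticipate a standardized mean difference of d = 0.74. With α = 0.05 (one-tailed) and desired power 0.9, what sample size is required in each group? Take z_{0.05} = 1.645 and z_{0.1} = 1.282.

For two independent groups with equal n: n = 2·((z_{α} + z_β) / d)².
z_{α} + z_β = 1.645 + 1.282 = 2.927.
n = 2 × (2.927 / 0.74)² = 2 × 3.955² = 2 × 15.65 = 31.3.
Round up to the next whole participant.

n = 32 per group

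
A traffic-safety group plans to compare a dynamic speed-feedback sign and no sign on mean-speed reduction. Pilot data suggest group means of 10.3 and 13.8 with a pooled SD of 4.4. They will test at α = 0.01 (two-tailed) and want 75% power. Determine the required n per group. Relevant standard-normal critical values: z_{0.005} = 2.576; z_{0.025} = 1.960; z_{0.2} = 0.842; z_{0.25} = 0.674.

n = 34 per group

Cohen's d = |M₁ − M₂| / SD_pooled = |10.3 − 13.8| / 4.4 = 3.5 / 4.4 = 0.795.
For two independent groups with equal n: n = 2·((z_{α/2} + z_β) / d)².
z_{α/2} + z_β = 2.576 + 0.674 = 3.250.
n = 2 × (3.250 / 0.795)² = 2 × 4.088² = 2 × 16.71 = 33.4.
Round up to the next whole participant.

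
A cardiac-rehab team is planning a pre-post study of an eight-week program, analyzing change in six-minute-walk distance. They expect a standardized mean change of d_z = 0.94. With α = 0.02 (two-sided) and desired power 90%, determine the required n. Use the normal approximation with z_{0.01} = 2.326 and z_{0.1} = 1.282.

For a paired (one-sample on differences) test: n = ((z_{α/2} + z_β) / d)².
z_{α/2} + z_β = 2.326 + 1.282 = 3.608.
n = (3.608 / 0.94)² = 3.838² = 14.73.
Round up.

n = 15 pairs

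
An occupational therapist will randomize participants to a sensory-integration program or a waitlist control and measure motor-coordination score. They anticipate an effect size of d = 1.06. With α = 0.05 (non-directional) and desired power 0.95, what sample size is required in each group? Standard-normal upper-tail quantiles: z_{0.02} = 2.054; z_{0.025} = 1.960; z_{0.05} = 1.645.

For two independent groups with equal n: n = 2·((z_{α/2} + z_β) / d)².
z_{α/2} + z_β = 1.960 + 1.645 = 3.605.
n = 2 × (3.605 / 1.06)² = 2 × 3.401² = 2 × 11.57 = 23.1.
Round up to the next whole participant.

n = 24 per group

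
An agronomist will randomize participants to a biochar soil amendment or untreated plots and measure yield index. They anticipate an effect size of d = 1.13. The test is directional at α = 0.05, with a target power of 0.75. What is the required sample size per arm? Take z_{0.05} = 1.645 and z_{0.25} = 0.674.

For two independent groups with equal n: n = 2·((z_{α} + z_β) / d)².
z_{α} + z_β = 1.645 + 0.674 = 2.319.
n = 2 × (2.319 / 1.13)² = 2 × 2.052² = 2 × 4.21 = 8.4.
Round up to the next whole participant.

n = 9 per group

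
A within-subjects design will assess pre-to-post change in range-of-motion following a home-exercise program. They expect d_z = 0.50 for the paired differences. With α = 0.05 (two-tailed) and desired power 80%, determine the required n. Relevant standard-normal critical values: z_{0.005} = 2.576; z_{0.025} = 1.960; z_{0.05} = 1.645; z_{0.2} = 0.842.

n = 32 pairs

For a paired (one-sample on differences) test: n = ((z_{α/2} + z_β) / d)².
z_{α/2} + z_β = 1.960 + 0.842 = 2.802.
n = (2.802 / 0.50)² = 5.604² = 31.40.
Round up.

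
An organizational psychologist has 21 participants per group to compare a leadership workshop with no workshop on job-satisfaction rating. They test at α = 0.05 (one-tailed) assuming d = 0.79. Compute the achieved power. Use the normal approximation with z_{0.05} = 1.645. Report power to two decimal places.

For two equal groups, power = Φ(d·√(n/2) − z_{α}).
d·√(n/2) = 0.79 × √(21/2) = 0.79 × 3.240 = 2.560.
z_β = 2.560 − 1.645 = 0.915.
Power = Φ(0.915) = 0.820.

power ≈ 0.82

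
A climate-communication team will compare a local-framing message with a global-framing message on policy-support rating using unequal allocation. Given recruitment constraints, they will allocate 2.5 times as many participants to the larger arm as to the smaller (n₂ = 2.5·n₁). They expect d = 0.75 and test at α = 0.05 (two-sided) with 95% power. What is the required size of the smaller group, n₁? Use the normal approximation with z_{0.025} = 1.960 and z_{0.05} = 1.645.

n₁ = 33

With allocation ratio k = n₂/n₁ = 2.5, Var(x̄₁−x̄₂) = σ²(1/n₁ + 1/(k·n₁)) = σ²·(k+1)/(k·n₁).
So n₁ = (1 + 1/k)·((z_{α/2} + z_β)/d)² = 1.400 × (3.605/0.75)².
n₁ = 1.400 × 23.10 = 32.3.
Round up: n₁ = 33, giving n₂ = ⌈2.5 × 33⌉ = ⌈82.5⌉ = 83.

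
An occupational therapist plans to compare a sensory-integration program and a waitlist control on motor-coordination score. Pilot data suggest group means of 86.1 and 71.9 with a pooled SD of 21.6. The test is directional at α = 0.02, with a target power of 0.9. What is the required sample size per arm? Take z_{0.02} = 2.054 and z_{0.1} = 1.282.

n = 52 per group

Cohen's d = |M₁ − M₂| / SD_pooled = |86.1 − 71.9| / 21.6 = 14.2 / 21.6 = 0.657.
For two independent groups with equal n: n = 2·((z_{α} + z_β) / d)².
z_{α} + z_β = 2.054 + 1.282 = 3.336.
n = 2 × (3.336 / 0.657)² = 2 × 5.078² = 2 × 25.78 = 51.6.
Round up to the next whole participant.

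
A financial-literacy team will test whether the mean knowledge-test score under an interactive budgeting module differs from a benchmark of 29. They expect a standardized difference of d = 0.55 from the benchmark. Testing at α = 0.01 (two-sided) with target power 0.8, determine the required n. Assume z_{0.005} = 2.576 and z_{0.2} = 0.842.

For a one-sample test: n = ((z_{α/2} + z_β) / d)².
z_{α/2} + z_β = 2.576 + 0.842 = 3.418.
n = (3.418 / 0.55)² = 6.215² = 38.62.
Round up.

n = 39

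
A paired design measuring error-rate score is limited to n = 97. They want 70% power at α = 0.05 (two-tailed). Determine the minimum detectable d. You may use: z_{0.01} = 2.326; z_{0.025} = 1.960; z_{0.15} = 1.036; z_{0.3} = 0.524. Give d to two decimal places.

d_min ≈ 0.25

For a single sample (or paired design) of n = 97: d_min = (z_{α/2} + z_β)/√n.
z-sum = 1.960 + 0.524 = 2.484.
d_min = 2.484 / √97 = 2.484 / 9.849 = 0.252.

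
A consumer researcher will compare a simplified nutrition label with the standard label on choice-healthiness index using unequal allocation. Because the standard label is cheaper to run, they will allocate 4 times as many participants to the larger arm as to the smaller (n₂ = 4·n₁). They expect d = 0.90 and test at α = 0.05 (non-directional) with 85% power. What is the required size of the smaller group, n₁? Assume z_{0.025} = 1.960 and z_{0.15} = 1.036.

n₁ = 14

With allocation ratio k = n₂/n₁ = 4, Var(x̄₁−x̄₂) = σ²(1/n₁ + 1/(k·n₁)) = σ²·(k+1)/(k·n₁).
So n₁ = (1 + 1/k)·((z_{α/2} + z_β)/d)² = 1.250 × (2.996/0.90)².
n₁ = 1.250 × 11.08 = 13.9.
Round up: n₁ = 14, giving n₂ = 4 × 14 = 56.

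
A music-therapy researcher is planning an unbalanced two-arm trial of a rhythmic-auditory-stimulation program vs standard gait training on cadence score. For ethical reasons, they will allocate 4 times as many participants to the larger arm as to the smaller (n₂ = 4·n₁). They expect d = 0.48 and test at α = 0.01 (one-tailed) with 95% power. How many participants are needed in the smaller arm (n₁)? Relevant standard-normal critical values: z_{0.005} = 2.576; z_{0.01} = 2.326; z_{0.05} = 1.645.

n₁ = 86

With allocation ratio k = n₂/n₁ = 4, Var(x̄₁−x̄₂) = σ²(1/n₁ + 1/(k·n₁)) = σ²·(k+1)/(k·n₁).
So n₁ = (1 + 1/k)·((z_{α} + z_β)/d)² = 1.250 × (3.971/0.48)².
n₁ = 1.250 × 68.44 = 85.6.
Round up: n₁ = 86, giving n₂ = 4 × 86 = 344.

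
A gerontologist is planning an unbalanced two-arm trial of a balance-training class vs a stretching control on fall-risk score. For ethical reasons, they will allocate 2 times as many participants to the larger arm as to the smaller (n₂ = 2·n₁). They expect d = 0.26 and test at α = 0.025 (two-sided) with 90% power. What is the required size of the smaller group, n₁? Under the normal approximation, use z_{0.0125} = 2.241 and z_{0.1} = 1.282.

With allocation ratio k = n₂/n₁ = 2, Var(x̄₁−x̄₂) = σ²(1/n₁ + 1/(k·n₁)) = σ²·(k+1)/(k·n₁).
So n₁ = (1 + 1/k)·((z_{α/2} + z_β)/d)² = 1.500 × (3.523/0.26)².
n₁ = 1.500 × 183.60 = 275.4.
Round up: n₁ = 276, giving n₂ = 2 × 276 = 552.

n₁ = 276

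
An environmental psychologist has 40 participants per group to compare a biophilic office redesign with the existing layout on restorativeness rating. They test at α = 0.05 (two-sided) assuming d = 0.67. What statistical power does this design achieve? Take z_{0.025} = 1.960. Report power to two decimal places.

power ≈ 0.85

For two equal groups, power = Φ(d·√(n/2) − z_{α/2}).
d·√(n/2) = 0.67 × √(40/2) = 0.67 × 4.472 = 2.996.
z_β = 2.996 − 1.960 = 1.036.
Power = Φ(1.036) = 0.850.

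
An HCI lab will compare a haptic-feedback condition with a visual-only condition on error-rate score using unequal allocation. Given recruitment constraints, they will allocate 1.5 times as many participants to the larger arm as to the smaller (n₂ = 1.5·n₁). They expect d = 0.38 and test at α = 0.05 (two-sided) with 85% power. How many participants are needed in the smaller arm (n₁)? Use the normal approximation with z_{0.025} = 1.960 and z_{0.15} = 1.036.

n₁ = 104

With allocation ratio k = n₂/n₁ = 1.5, Var(x̄₁−x̄₂) = σ²(1/n₁ + 1/(k·n₁)) = σ²·(k+1)/(k·n₁).
So n₁ = (1 + 1/k)·((z_{α/2} + z_β)/d)² = 1.667 × (2.996/0.38)².
n₁ = 1.667 × 62.16 = 103.6.
Round up: n₁ = 104, giving n₂ = 1.5 × 104 = 156.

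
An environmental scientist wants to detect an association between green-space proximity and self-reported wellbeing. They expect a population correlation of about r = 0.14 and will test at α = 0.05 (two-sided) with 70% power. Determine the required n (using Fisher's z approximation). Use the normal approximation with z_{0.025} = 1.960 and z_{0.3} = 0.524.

n = 314

Fisher's z: C = ½·ln((1+r)/(1−r)) = ½·ln(1.3256) = 0.1409.
n = ((z_{α/2} + z_β)/C)² + 3.
(1.960 + 0.524) / 0.1409 = 2.484 / 0.1409 = 17.630.
n = 17.630² + 3 = 310.80 + 3 = 313.8.
Round up.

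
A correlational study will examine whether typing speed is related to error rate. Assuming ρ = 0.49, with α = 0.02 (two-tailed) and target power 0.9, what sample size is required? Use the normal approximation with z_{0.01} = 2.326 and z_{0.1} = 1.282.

Fisher's z: C = ½·ln((1+r)/(1−r)) = ½·ln(2.9216) = 0.5361.
n = ((z_{α/2} + z_β)/C)² + 3.
(2.326 + 1.282) / 0.5361 = 3.608 / 0.5361 = 6.730.
n = 6.730² + 3 = 45.29 + 3 = 48.3.
Round up.

n = 49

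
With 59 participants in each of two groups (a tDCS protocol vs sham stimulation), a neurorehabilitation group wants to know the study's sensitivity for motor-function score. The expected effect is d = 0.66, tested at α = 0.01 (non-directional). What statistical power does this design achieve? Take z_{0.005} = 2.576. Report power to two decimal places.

power ≈ 0.84

For two equal groups, power = Φ(d·√(n/2) − z_{α/2}).
d·√(n/2) = 0.66 × √(59/2) = 0.66 × 5.431 = 3.585.
z_β = 3.585 − 2.576 = 1.009.
Power = Φ(1.009) = 0.843.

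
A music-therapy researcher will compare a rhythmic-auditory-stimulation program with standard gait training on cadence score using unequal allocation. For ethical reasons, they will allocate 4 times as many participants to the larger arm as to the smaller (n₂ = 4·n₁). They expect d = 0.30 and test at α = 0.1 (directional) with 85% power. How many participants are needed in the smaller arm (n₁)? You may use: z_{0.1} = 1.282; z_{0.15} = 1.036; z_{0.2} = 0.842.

With allocation ratio k = n₂/n₁ = 4, Var(x̄₁−x̄₂) = σ²(1/n₁ + 1/(k·n₁)) = σ²·(k+1)/(k·n₁).
So n₁ = (1 + 1/k)·((z_{α} + z_β)/d)² = 1.250 × (2.318/0.30)².
n₁ = 1.250 × 59.70 = 74.6.
Round up: n₁ = 75, giving n₂ = 4 × 75 = 300.

n₁ = 75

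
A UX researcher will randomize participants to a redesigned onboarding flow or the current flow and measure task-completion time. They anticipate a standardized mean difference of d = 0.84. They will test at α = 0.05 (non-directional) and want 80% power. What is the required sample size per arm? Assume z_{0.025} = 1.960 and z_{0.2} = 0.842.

For two independent groups with equal n: n = 2·((z_{α/2} + z_β) / d)².
z_{α/2} + z_β = 1.960 + 0.842 = 2.802.
n = 2 × (2.802 / 0.84)² = 2 × 3.336² = 2 × 11.13 = 22.3.
Round up to the next whole participant.

n = 23 per group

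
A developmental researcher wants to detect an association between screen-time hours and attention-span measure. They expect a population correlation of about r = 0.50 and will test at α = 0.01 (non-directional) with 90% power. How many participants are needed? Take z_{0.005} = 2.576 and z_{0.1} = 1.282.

Fisher's z: C = ½·ln((1+r)/(1−r)) = ½·ln(3.0000) = 0.5493.
n = ((z_{α/2} + z_β)/C)² + 3.
(2.576 + 1.282) / 0.5493 = 3.858 / 0.5493 = 7.023.
n = 7.023² + 3 = 49.33 + 3 = 52.3.
Round up.

n = 53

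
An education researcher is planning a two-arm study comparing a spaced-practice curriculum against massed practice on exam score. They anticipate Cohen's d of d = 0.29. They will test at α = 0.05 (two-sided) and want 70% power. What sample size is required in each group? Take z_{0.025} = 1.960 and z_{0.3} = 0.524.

For two independent groups with equal n: n = 2·((z_{α/2} + z_β) / d)².
z_{α/2} + z_β = 1.960 + 0.524 = 2.484.
n = 2 × (2.484 / 0.29)² = 2 × 8.566² = 2 × 73.37 = 146.7.
Round up to the next whole participant.

n = 147 per group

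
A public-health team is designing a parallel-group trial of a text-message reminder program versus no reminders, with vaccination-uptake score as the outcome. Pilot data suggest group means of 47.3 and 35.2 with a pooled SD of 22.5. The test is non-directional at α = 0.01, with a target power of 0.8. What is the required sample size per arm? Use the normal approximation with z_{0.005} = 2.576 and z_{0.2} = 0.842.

n = 81 per group

Cohen's d = |M₁ − M₂| / SD_pooled = |47.3 − 35.2| / 22.5 = 12.1 / 22.5 = 0.538.
For two independent groups with equal n: n = 2·((z_{α/2} + z_β) / d)².
z_{α/2} + z_β = 2.576 + 0.842 = 3.418.
n = 2 × (3.418 / 0.538)² = 2 × 6.353² = 2 × 40.36 = 80.7.
Round up to the next whole participant.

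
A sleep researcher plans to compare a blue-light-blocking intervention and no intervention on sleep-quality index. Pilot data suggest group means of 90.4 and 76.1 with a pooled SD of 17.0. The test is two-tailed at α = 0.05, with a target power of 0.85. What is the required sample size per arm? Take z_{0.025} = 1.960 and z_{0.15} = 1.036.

n = 26 per group

Cohen's d = |M₁ − M₂| / SD_pooled = |90.4 − 76.1| / 17.0 = 14.3 / 17.0 = 0.841.
For two independent groups with equal n: n = 2·((z_{α/2} + z_β) / d)².
z_{α/2} + z_β = 1.960 + 1.036 = 2.996.
n = 2 × (2.996 / 0.841)² = 2 × 3.562² = 2 × 12.69 = 25.4.
Round up to the next whole participant.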